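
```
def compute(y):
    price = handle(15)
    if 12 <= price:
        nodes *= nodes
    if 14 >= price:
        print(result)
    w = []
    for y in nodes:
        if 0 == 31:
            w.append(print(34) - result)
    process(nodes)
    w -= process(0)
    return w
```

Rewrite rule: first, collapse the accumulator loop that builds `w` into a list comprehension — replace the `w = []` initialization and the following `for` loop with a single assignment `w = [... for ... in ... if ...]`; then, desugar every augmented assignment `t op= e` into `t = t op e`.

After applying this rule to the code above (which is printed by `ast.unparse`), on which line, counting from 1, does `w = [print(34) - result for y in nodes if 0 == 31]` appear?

Transformed code:
def compute(y):
    price = handle(15)
    if 12 <= price:
        nodes = nodes * nodes
    if 14 >= price:
        print(result)
    w = [print(34) - result for y in nodes if 0 == 31]
    process(nodes)
    w = w - process(0)
    return w

7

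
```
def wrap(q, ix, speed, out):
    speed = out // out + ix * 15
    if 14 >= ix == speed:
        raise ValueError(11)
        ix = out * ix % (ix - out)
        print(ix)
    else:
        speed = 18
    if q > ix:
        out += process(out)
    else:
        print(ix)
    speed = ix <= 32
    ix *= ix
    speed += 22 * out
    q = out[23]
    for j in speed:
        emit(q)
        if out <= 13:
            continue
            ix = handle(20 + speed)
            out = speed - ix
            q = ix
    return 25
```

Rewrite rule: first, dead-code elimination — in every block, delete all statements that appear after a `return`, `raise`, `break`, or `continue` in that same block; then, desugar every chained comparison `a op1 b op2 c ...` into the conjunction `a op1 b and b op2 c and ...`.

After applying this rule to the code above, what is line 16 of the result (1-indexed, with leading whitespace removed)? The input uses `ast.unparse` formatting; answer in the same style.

Transformed code:
def wrap(q, ix, speed, out):
    speed = out // out + ix * 15
    if 14 >= ix and ix == speed:
        raise ValueError(11)
    else:
        speed = 18
    if q > ix:
        out += process(out)
    else:
        print(ix)
    speed = ix <= 32
    ix *= ix
    speed += 22 * out
    q = out[23]
    for j in speed:
        emit(q)
        if out <= 13:
            continue
    return 25

emit(q)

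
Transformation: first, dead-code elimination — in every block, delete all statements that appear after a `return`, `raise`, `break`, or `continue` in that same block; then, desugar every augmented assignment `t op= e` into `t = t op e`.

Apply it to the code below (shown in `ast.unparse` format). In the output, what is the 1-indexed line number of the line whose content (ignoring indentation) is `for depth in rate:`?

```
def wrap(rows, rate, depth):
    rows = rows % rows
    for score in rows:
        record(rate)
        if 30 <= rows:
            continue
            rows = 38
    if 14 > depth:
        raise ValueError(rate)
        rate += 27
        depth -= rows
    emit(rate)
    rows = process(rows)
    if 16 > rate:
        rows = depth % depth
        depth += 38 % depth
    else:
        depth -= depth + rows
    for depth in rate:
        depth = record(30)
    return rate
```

16

Transformed code:
def wrap(rows, rate, depth):
    rows = rows % rows
    for score in rows:
        record(rate)
        if 30 <= rows:
            continue
    if 14 > depth:
        raise ValueError(rate)
    emit(rate)
    rows = process(rows)
    if 16 > rate:
        rows = depth % depth
        depth = depth + 38 % depth
    else:
        depth = depth - (depth + rows)
    for depth in rate:
        depth = record(30)
    return rate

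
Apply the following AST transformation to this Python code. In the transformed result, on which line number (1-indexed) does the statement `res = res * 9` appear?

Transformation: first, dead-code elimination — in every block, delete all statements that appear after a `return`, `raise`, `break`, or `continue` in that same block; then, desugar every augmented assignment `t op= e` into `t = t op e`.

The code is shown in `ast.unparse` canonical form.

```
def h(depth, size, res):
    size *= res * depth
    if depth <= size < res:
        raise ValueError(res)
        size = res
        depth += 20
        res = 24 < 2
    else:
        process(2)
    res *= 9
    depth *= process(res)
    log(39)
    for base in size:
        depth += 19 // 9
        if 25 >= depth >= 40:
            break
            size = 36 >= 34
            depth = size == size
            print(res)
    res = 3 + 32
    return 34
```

7

Transformed code:
def h(depth, size, res):
    size = size * (res * depth)
    if depth <= size < res:
        raise ValueError(res)
    else:
        process(2)
    res = res * 9
    depth = depth * process(res)
    log(39)
    for base in size:
        depth = depth + 19 // 9
        if 25 >= depth >= 40:
            break
    res = 3 + 32
    return 34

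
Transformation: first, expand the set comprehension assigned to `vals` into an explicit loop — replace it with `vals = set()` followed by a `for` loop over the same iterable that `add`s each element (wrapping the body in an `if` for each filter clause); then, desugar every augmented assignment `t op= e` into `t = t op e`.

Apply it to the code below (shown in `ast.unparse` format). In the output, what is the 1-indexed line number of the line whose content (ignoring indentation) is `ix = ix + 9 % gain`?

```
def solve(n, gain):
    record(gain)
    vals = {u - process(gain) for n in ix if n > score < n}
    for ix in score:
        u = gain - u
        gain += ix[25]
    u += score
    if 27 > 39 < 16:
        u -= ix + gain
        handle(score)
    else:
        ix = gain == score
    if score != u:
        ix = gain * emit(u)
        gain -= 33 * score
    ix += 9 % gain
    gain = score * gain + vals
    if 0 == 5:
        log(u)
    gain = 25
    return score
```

19

Transformed code:
def solve(n, gain):
    record(gain)
    vals = set()
    for n in ix:
        if n > score < n:
            vals.add(u - process(gain))
    for ix in score:
        u = gain - u
        gain = gain + ix[25]
    u = u + score
    if 27 > 39 < 16:
        u = u - (ix + gain)
        handle(score)
    else:
        ix = gain == score
    if score != u:
        ix = gain * emit(u)
        gain = gain - 33 * score
    ix = ix + 9 % gain
    gain = score * gain + vals
    if 0 == 5:
        log(u)
    gain = 25
    return score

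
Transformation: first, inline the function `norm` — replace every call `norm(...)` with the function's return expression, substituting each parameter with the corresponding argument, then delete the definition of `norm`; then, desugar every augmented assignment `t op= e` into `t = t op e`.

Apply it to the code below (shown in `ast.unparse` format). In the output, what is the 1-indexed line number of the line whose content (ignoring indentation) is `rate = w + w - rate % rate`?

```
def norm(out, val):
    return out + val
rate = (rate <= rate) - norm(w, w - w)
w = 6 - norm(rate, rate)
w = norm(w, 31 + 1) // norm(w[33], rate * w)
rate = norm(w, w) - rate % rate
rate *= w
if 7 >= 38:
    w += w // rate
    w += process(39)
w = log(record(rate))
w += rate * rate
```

Transformed code:
rate = (rate <= rate) - (w + (w - w))
w = 6 - (rate + rate)
w = (w + (31 + 1)) // (w[33] + rate * w)
rate = w + w - rate % rate
rate = rate * w
if 7 >= 38:
    w = w + w // rate
    w = w + process(39)
w = log(record(rate))
w = w + rate * rate

4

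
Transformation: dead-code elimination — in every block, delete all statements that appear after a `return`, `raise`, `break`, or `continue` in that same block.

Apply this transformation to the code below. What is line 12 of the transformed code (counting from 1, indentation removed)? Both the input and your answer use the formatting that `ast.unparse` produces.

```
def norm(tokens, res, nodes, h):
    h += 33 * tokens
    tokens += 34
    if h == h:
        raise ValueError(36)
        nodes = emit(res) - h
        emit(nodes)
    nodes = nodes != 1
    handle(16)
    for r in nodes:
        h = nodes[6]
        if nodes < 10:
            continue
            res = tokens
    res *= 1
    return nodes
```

Transformed code:
def norm(tokens, res, nodes, h):
    h += 33 * tokens
    tokens += 34
    if h == h:
        raise ValueError(36)
    nodes = nodes != 1
    handle(16)
    for r in nodes:
        h = nodes[6]
        if nodes < 10:
            continue
    res *= 1
    return nodes

res *= 1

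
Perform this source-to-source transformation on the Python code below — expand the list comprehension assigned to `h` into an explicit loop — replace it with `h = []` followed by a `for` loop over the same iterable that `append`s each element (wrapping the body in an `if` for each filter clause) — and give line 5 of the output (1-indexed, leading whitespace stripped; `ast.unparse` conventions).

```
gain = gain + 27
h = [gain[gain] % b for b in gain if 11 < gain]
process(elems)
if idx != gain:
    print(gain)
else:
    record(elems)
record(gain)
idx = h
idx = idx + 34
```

h.append(gain[gain] % b)

Transformed code:
gain = gain + 27
h = []
for b in gain:
    if 11 < gain:
        h.append(gain[gain] % b)
process(elems)
if idx != gain:
    print(gain)
else:
    record(elems)
record(gain)
idx = h
idx = idx + 34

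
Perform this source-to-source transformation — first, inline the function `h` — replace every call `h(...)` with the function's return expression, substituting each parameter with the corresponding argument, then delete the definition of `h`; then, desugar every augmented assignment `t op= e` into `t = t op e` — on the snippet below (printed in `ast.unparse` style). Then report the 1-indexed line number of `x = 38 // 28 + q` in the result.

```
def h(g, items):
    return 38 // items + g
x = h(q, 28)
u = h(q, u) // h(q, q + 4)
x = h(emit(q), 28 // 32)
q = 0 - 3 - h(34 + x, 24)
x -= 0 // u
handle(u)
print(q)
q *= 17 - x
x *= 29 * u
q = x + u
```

1

Transformed code:
x = 38 // 28 + q
u = (38 // u + q) // (38 // (q + 4) + q)
x = 38 // (28 // 32) + emit(q)
q = 0 - 3 - (38 // 24 + (34 + x))
x = x - 0 // u
handle(u)
print(q)
q = q * (17 - x)
x = x * (29 * u)
q = x + u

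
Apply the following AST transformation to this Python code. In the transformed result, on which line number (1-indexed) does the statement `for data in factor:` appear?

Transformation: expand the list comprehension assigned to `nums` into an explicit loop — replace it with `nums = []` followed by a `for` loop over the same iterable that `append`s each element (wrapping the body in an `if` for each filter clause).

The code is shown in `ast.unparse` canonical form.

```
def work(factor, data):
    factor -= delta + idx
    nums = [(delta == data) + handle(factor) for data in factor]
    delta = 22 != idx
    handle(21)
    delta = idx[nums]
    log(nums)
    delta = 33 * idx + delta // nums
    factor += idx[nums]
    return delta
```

Transformed code:
def work(factor, data):
    factor -= delta + idx
    nums = []
    for data in factor:
        nums.append((delta == data) + handle(factor))
    delta = 22 != idx
    handle(21)
    delta = idx[nums]
    log(nums)
    delta = 33 * idx + delta // nums
    factor += idx[nums]
    return delta

4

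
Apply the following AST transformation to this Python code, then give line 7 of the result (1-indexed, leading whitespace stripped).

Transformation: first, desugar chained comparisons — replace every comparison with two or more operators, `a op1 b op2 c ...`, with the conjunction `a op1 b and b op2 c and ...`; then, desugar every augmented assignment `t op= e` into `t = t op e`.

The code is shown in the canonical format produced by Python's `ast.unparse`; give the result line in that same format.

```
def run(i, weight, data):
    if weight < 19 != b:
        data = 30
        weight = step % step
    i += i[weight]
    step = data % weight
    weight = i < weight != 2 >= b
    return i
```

Transformed code:
def run(i, weight, data):
    if weight < 19 and 19 != b:
        data = 30
        weight = step % step
    i = i + i[weight]
    step = data % weight
    weight = i < weight and weight != 2 and (2 >= b)
    return i

weight = i < weight and weight != 2 and (2 >= b)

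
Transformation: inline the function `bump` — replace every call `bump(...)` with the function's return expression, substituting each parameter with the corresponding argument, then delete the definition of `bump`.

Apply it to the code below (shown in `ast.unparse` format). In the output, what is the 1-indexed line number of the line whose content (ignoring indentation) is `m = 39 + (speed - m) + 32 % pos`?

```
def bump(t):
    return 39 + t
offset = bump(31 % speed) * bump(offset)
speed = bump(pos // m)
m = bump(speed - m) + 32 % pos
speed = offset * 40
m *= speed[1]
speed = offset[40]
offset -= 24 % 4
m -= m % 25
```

Transformed code:
offset = (39 + 31 % speed) * (39 + offset)
speed = 39 + pos // m
m = 39 + (speed - m) + 32 % pos
speed = offset * 40
m *= speed[1]
speed = offset[40]
offset -= 24 % 4
m -= m % 25

3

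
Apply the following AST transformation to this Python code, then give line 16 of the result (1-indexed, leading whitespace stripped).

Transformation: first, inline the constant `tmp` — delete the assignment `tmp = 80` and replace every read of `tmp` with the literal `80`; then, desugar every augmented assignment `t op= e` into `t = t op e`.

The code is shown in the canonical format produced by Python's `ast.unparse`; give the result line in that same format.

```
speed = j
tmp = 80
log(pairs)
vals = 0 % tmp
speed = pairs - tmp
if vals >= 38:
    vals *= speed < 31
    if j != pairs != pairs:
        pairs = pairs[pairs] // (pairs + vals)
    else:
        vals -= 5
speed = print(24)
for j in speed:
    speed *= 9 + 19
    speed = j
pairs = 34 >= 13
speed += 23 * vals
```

Transformed code:
speed = j
log(pairs)
vals = 0 % 80
speed = pairs - 80
if vals >= 38:
    vals = vals * (speed < 31)
    if j != pairs != pairs:
        pairs = pairs[pairs] // (pairs + vals)
    else:
        vals = vals - 5
speed = print(24)
for j in speed:
    speed = speed * (9 + 19)
    speed = j
pairs = 34 >= 13
speed = speed + 23 * vals

speed = speed + 23 * vals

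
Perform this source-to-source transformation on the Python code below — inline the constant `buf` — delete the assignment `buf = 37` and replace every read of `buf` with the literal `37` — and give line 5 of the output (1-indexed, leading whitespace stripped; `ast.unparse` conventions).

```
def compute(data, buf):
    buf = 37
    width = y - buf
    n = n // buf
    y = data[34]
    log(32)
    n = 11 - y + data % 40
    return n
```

log(32)

Transformed code:
def compute(data, buf):
    width = y - 37
    n = n // 37
    y = data[34]
    log(32)
    n = 11 - y + data % 40
    return n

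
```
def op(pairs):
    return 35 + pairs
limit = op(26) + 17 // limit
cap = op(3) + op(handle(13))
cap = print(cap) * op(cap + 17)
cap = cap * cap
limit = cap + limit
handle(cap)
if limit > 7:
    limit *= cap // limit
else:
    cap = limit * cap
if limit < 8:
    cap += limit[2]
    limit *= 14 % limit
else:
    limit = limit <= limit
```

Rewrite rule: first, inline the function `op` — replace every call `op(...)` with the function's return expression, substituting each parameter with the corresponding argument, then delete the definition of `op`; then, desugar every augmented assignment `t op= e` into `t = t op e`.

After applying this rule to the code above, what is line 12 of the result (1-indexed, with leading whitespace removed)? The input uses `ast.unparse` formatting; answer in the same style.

Transformed code:
limit = 35 + 26 + 17 // limit
cap = 35 + 3 + (35 + handle(13))
cap = print(cap) * (35 + (cap + 17))
cap = cap * cap
limit = cap + limit
handle(cap)
if limit > 7:
    limit = limit * (cap // limit)
else:
    cap = limit * cap
if limit < 8:
    cap = cap + limit[2]
    limit = limit * (14 % limit)
else:
    limit = limit <= limit

cap = cap + limit[2]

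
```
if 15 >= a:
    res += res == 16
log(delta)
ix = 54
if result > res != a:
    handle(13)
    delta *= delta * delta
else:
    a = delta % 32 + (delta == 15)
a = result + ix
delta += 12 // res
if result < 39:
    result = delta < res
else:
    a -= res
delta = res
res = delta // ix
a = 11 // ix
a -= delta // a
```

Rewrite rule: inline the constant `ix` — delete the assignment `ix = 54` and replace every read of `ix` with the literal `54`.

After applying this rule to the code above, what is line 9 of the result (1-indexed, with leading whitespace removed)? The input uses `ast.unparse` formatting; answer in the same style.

Transformed code:
if 15 >= a:
    res += res == 16
log(delta)
if result > res != a:
    handle(13)
    delta *= delta * delta
else:
    a = delta % 32 + (delta == 15)
a = result + 54
delta += 12 // res
if result < 39:
    result = delta < res
else:
    a -= res
delta = res
res = delta // 54
a = 11 // 54
a -= delta // a

a = result + 54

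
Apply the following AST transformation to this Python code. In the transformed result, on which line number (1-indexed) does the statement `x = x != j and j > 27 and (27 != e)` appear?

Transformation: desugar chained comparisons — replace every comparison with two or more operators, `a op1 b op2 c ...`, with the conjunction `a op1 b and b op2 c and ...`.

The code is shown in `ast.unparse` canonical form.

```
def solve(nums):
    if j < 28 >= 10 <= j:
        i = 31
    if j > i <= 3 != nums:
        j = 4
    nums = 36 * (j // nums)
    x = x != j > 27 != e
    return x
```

Transformed code:
def solve(nums):
    if j < 28 and 28 >= 10 and (10 <= j):
        i = 31
    if j > i and i <= 3 and (3 != nums):
        j = 4
    nums = 36 * (j // nums)
    x = x != j and j > 27 and (27 != e)
    return x

7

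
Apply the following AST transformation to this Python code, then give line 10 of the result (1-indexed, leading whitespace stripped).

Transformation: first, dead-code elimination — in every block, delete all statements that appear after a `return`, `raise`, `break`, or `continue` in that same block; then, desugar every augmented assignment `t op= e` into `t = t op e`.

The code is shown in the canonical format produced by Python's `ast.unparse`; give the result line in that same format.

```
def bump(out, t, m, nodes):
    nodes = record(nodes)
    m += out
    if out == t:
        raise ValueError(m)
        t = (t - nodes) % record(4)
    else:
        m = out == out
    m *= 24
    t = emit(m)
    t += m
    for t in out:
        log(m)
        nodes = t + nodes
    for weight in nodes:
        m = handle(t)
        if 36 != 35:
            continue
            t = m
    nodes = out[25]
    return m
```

Transformed code:
def bump(out, t, m, nodes):
    nodes = record(nodes)
    m = m + out
    if out == t:
        raise ValueError(m)
    else:
        m = out == out
    m = m * 24
    t = emit(m)
    t = t + m
    for t in out:
        log(m)
        nodes = t + nodes
    for weight in nodes:
        m = handle(t)
        if 36 != 35:
            continue
    nodes = out[25]
    return m

t = t + m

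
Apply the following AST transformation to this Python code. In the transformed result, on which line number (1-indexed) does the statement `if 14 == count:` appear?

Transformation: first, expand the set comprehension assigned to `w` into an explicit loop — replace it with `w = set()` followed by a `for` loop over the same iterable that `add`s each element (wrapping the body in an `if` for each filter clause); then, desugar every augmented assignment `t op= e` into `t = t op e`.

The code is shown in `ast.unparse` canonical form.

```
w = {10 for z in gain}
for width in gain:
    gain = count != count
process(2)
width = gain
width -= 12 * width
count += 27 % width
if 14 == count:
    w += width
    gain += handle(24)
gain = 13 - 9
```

Transformed code:
w = set()
for z in gain:
    w.add(10)
for width in gain:
    gain = count != count
process(2)
width = gain
width = width - 12 * width
count = count + 27 % width
if 14 == count:
    w = w + width
    gain = gain + handle(24)
gain = 13 - 9

10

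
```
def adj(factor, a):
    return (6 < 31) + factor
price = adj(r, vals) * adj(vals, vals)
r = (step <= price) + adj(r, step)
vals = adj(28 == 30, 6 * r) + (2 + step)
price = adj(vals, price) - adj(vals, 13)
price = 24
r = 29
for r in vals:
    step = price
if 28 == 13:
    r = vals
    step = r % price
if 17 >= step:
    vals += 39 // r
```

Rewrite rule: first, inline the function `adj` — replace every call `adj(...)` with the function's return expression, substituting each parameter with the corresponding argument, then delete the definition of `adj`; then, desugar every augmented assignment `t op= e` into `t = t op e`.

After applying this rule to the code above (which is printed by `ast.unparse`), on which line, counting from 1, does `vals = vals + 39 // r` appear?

13

Transformed code:
price = ((6 < 31) + r) * ((6 < 31) + vals)
r = (step <= price) + ((6 < 31) + r)
vals = (6 < 31) + (28 == 30) + (2 + step)
price = (6 < 31) + vals - ((6 < 31) + vals)
price = 24
r = 29
for r in vals:
    step = price
if 28 == 13:
    r = vals
    step = r % price
if 17 >= step:
    vals = vals + 39 // r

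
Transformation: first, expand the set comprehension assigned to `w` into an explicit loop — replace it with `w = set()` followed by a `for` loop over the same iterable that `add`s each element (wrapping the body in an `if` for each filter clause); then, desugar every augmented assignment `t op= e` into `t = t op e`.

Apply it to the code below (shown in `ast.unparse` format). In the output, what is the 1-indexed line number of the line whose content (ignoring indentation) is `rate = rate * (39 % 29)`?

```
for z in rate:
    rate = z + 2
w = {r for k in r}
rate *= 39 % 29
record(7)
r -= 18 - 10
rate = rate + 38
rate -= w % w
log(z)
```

6

Transformed code:
for z in rate:
    rate = z + 2
w = set()
for k in r:
    w.add(r)
rate = rate * (39 % 29)
record(7)
r = r - (18 - 10)
rate = rate + 38
rate = rate - w % w
log(z)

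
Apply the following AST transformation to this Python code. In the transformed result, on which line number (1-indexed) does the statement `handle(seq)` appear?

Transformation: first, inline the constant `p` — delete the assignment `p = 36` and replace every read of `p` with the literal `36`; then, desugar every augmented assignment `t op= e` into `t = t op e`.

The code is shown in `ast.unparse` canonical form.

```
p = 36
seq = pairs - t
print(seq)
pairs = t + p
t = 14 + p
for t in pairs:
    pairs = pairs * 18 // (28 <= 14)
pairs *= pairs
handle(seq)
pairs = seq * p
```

8

Transformed code:
seq = pairs - t
print(seq)
pairs = t + 36
t = 14 + 36
for t in pairs:
    pairs = pairs * 18 // (28 <= 14)
pairs = pairs * pairs
handle(seq)
pairs = seq * 36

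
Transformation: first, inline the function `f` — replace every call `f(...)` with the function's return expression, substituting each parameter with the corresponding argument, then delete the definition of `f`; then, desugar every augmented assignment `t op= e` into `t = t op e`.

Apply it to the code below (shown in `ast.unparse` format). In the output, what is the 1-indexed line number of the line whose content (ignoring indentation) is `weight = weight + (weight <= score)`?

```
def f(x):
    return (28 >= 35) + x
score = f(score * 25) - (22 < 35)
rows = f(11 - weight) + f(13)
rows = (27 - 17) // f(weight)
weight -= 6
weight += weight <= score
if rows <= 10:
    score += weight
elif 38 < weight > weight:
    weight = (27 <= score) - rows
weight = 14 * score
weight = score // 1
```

5

Transformed code:
score = (28 >= 35) + score * 25 - (22 < 35)
rows = (28 >= 35) + (11 - weight) + ((28 >= 35) + 13)
rows = (27 - 17) // ((28 >= 35) + weight)
weight = weight - 6
weight = weight + (weight <= score)
if rows <= 10:
    score = score + weight
elif 38 < weight > weight:
    weight = (27 <= score) - rows
weight = 14 * score
weight = score // 1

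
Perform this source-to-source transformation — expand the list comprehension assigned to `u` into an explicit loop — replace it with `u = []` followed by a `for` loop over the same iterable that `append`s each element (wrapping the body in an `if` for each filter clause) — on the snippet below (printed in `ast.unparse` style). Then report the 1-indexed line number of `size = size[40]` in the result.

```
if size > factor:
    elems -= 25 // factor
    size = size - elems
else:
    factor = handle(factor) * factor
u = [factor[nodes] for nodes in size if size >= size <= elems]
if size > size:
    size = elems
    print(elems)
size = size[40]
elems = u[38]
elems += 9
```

13

Transformed code:
if size > factor:
    elems -= 25 // factor
    size = size - elems
else:
    factor = handle(factor) * factor
u = []
for nodes in size:
    if size >= size <= elems:
        u.append(factor[nodes])
if size > size:
    size = elems
    print(elems)
size = size[40]
elems = u[38]
elems += 9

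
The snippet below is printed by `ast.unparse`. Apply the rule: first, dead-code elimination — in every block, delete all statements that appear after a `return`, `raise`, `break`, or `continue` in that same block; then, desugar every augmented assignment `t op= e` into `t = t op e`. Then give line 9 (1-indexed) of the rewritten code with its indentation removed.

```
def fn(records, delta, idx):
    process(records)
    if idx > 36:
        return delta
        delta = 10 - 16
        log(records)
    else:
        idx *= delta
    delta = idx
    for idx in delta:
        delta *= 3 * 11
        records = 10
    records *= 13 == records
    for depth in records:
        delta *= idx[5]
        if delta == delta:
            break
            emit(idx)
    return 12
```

delta = delta * (3 * 11)

Transformed code:
def fn(records, delta, idx):
    process(records)
    if idx > 36:
        return delta
    else:
        idx = idx * delta
    delta = idx
    for idx in delta:
        delta = delta * (3 * 11)
        records = 10
    records = records * (13 == records)
    for depth in records:
        delta = delta * idx[5]
        if delta == delta:
            break
    return 12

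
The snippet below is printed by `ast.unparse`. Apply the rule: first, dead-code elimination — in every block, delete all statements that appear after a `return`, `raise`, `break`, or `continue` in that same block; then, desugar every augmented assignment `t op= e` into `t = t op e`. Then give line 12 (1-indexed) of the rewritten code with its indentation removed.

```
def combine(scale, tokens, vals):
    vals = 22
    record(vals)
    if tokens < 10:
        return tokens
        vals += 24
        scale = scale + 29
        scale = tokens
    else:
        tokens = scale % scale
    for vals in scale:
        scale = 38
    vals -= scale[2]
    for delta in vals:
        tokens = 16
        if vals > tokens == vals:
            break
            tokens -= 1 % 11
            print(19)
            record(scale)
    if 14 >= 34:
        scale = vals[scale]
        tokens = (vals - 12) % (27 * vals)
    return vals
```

tokens = 16

Transformed code:
def combine(scale, tokens, vals):
    vals = 22
    record(vals)
    if tokens < 10:
        return tokens
    else:
        tokens = scale % scale
    for vals in scale:
        scale = 38
    vals = vals - scale[2]
    for delta in vals:
        tokens = 16
        if vals > tokens == vals:
            break
    if 14 >= 34:
        scale = vals[scale]
        tokens = (vals - 12) % (27 * vals)
    return vals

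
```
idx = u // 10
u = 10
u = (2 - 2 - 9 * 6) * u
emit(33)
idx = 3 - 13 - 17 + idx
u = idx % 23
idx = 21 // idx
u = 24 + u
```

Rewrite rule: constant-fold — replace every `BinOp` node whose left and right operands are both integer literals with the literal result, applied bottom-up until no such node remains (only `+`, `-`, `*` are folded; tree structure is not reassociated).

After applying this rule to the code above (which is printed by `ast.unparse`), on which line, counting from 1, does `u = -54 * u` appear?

Transformed code:
idx = u // 10
u = 10
u = -54 * u
emit(33)
idx = -27 + idx
u = idx % 23
idx = 21 // idx
u = 24 + u

3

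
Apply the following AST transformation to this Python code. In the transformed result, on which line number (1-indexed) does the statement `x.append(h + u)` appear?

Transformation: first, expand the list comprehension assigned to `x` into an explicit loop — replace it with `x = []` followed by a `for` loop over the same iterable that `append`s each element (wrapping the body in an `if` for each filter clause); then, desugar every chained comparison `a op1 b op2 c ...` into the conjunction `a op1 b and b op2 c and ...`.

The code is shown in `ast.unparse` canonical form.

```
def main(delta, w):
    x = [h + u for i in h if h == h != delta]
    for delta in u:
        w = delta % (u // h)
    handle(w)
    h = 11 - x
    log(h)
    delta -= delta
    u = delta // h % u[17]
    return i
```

Transformed code:
def main(delta, w):
    x = []
    for i in h:
        if h == h and h != delta:
            x.append(h + u)
    for delta in u:
        w = delta % (u // h)
    handle(w)
    h = 11 - x
    log(h)
    delta -= delta
    u = delta // h % u[17]
    return i

5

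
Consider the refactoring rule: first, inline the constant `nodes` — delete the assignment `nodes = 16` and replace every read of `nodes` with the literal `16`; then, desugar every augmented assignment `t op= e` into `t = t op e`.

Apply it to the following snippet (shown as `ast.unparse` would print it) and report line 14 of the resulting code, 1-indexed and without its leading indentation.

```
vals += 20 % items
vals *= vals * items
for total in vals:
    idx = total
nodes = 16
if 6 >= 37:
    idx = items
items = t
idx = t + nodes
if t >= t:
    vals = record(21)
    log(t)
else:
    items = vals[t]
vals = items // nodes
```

vals = items // 16

Transformed code:
vals = vals + 20 % items
vals = vals * (vals * items)
for total in vals:
    idx = total
if 6 >= 37:
    idx = items
items = t
idx = t + 16
if t >= t:
    vals = record(21)
    log(t)
else:
    items = vals[t]
vals = items // 16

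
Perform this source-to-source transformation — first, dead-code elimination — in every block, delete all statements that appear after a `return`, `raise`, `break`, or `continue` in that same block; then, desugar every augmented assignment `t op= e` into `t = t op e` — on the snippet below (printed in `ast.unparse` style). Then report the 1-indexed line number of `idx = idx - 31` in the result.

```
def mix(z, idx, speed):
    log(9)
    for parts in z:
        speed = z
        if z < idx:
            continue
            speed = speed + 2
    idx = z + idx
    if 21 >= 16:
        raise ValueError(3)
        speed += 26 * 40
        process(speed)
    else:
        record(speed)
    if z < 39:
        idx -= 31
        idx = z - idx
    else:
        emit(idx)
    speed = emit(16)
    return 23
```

Transformed code:
def mix(z, idx, speed):
    log(9)
    for parts in z:
        speed = z
        if z < idx:
            continue
    idx = z + idx
    if 21 >= 16:
        raise ValueError(3)
    else:
        record(speed)
    if z < 39:
        idx = idx - 31
        idx = z - idx
    else:
        emit(idx)
    speed = emit(16)
    return 23

13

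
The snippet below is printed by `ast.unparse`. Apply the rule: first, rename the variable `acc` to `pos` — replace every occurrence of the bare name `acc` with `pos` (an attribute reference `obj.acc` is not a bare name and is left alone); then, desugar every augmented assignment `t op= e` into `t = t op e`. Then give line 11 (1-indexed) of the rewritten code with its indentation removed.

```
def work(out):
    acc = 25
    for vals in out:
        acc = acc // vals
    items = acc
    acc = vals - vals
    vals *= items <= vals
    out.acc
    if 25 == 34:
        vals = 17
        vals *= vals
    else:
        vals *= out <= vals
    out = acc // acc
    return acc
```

Transformed code:
def work(out):
    pos = 25
    for vals in out:
        pos = pos // vals
    items = pos
    pos = vals - vals
    vals = vals * (items <= vals)
    out.acc
    if 25 == 34:
        vals = 17
        vals = vals * vals
    else:
        vals = vals * (out <= vals)
    out = pos // pos
    return pos

vals = vals * vals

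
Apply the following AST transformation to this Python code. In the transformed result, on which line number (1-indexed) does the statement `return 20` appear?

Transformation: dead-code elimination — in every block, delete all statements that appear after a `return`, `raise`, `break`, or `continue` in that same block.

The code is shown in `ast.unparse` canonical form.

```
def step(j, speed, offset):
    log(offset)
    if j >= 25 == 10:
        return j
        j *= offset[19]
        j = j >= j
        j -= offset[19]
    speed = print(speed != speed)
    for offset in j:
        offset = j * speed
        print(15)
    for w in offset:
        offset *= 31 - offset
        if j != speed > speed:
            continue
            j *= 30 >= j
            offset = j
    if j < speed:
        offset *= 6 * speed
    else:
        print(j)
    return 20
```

17

Transformed code:
def step(j, speed, offset):
    log(offset)
    if j >= 25 == 10:
        return j
    speed = print(speed != speed)
    for offset in j:
        offset = j * speed
        print(15)
    for w in offset:
        offset *= 31 - offset
        if j != speed > speed:
            continue
    if j < speed:
        offset *= 6 * speed
    else:
        print(j)
    return 20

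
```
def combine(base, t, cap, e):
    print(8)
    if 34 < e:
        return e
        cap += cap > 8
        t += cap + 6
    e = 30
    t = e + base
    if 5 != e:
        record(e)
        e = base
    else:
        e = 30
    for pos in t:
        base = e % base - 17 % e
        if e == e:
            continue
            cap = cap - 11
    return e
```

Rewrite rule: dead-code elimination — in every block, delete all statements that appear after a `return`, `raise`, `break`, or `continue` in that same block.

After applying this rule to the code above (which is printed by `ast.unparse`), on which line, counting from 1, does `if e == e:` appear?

Transformed code:
def combine(base, t, cap, e):
    print(8)
    if 34 < e:
        return e
    e = 30
    t = e + base
    if 5 != e:
        record(e)
        e = base
    else:
        e = 30
    for pos in t:
        base = e % base - 17 % e
        if e == e:
            continue
    return e

14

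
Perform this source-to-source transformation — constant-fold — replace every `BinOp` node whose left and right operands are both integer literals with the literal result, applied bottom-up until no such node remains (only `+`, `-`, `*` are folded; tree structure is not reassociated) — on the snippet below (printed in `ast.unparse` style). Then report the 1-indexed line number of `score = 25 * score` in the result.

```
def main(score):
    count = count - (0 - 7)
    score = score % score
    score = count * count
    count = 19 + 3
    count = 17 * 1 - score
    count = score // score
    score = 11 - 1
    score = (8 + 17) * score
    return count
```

9

Transformed code:
def main(score):
    count = count - -7
    score = score % score
    score = count * count
    count = 22
    count = 17 - score
    count = score // score
    score = 10
    score = 25 * score
    return count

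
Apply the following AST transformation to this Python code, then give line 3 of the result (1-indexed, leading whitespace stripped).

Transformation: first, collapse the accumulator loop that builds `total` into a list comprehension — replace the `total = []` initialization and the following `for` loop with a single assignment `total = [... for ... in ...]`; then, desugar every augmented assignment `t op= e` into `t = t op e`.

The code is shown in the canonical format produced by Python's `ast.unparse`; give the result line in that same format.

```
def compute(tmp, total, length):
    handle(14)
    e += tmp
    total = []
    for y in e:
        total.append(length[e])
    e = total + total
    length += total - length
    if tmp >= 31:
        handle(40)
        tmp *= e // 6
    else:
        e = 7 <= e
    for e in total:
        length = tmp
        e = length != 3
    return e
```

Transformed code:
def compute(tmp, total, length):
    handle(14)
    e = e + tmp
    total = [length[e] for y in e]
    e = total + total
    length = length + (total - length)
    if tmp >= 31:
        handle(40)
        tmp = tmp * (e // 6)
    else:
        e = 7 <= e
    for e in total:
        length = tmp
        e = length != 3
    return e

e = e + tmp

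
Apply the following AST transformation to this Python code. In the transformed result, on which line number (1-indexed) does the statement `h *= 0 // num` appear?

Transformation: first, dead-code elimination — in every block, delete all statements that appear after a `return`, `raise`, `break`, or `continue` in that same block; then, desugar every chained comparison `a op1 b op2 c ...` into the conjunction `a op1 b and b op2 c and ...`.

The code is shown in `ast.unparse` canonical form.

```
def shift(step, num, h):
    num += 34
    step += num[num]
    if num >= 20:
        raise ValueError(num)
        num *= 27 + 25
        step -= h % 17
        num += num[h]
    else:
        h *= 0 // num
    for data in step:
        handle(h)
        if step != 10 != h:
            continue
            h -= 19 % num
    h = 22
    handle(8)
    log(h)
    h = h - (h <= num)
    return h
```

7

Transformed code:
def shift(step, num, h):
    num += 34
    step += num[num]
    if num >= 20:
        raise ValueError(num)
    else:
        h *= 0 // num
    for data in step:
        handle(h)
        if step != 10 and 10 != h:
            continue
    h = 22
    handle(8)
    log(h)
    h = h - (h <= num)
    return h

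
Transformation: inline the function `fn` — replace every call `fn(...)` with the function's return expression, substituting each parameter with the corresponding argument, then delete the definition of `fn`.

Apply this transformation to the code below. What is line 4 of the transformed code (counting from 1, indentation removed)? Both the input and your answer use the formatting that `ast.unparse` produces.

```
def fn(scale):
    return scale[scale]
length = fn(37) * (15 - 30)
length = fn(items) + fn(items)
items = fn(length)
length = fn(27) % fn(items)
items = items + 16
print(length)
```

length = 27[27] % items[items]

Transformed code:
length = 37[37] * (15 - 30)
length = items[items] + items[items]
items = length[length]
length = 27[27] % items[items]
items = items + 16
print(length)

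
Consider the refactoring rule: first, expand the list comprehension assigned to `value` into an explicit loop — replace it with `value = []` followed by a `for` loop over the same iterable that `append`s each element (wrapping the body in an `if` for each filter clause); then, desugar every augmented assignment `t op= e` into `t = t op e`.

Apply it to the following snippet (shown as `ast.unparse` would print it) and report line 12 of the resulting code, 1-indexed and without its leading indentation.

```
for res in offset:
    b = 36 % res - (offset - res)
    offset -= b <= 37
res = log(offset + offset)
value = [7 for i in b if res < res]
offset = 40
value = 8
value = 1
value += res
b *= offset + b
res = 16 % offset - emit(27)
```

Transformed code:
for res in offset:
    b = 36 % res - (offset - res)
    offset = offset - (b <= 37)
res = log(offset + offset)
value = []
for i in b:
    if res < res:
        value.append(7)
offset = 40
value = 8
value = 1
value = value + res
b = b * (offset + b)
res = 16 % offset - emit(27)

value = value + res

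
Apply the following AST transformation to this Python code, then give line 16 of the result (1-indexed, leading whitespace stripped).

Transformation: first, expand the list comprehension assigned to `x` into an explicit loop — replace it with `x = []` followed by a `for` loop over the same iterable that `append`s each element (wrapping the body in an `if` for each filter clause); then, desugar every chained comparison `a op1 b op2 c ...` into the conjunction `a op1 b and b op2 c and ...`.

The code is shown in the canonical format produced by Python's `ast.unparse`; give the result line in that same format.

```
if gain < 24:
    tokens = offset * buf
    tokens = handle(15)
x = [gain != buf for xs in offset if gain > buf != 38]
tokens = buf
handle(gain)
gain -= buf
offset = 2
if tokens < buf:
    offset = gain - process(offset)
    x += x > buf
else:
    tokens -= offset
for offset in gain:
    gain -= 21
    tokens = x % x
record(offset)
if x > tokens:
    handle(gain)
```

tokens -= offset

Transformed code:
if gain < 24:
    tokens = offset * buf
    tokens = handle(15)
x = []
for xs in offset:
    if gain > buf and buf != 38:
        x.append(gain != buf)
tokens = buf
handle(gain)
gain -= buf
offset = 2
if tokens < buf:
    offset = gain - process(offset)
    x += x > buf
else:
    tokens -= offset
for offset in gain:
    gain -= 21
    tokens = x % x
record(offset)
if x > tokens:
    handle(gain)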